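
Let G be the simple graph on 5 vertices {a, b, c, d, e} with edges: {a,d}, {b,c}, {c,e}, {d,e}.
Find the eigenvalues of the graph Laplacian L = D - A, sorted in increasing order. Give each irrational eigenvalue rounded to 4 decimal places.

[0, 0.3820, 1.3820, 2.6180, 3.6180]

With the vertex order [a, b, c, d, e], the degrees are [1, 1, 2, 2, 2], giving D = diag(1, 1, 2, 2, 2) and L = D - A. L is symmetric positive semidefinite, so every eigenvalue is real and nonnegative. The largest eigenvalue, 3.6180, is at most the vertex count 5.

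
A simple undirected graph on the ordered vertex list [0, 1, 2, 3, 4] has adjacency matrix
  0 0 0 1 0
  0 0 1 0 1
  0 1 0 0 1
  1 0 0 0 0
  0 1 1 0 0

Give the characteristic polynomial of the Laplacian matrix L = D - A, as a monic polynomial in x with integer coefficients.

x^5 - 8x^4 + 21x^3 - 18x^2

Each diagonal entry of L is the vertex degree and each off-diagonal entry is -1 where an edge is present, 0 otherwise; in the order [0, 1, 2, 3, 4] the diagonal is [1, 2, 2, 1, 2]. Computing det(xI - L) by cofactor expansion (or equivalently via sum-over-permutations) gives x^5 - 8x^4 + 21x^3 - 18x^2. Since p(0) = det(-L) = 0, x divides p(x).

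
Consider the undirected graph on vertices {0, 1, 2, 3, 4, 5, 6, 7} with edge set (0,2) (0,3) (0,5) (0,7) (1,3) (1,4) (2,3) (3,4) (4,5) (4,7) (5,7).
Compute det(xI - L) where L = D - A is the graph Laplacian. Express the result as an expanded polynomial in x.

x^8 - 22x^7 + 194x^6 - 872x^5 + 2089x^4 - 2506x^3 + 1176x^2

With the vertex order [0, 1, 2, 3, 4, 5, 6, 7], the degrees are [4, 2, 2, 4, 4, 3, 0, 3], giving D = diag(4, 2, 2, 4, 4, 3, 0, 3) and L = D - A. L has integer entries, so p(x) = det(xI - L) has integer coefficients. Expanding the determinant yields x^8 - 22x^7 + 194x^6 - 872x^5 + 2089x^4 - 2506x^3 + 1176x^2. The constant term is 0 because L is singular (the all-ones vector lies in its kernel). There are 2 zeros in the spectrum, matching the 2 components.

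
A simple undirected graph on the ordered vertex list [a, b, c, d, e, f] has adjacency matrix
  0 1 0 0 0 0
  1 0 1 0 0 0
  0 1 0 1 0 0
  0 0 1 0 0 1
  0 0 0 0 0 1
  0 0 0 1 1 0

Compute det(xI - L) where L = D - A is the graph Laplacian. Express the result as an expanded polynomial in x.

Each diagonal entry of L is the vertex degree and each off-diagonal entry is -1 where an edge is present, 0 otherwise; in the order [a, b, c, d, e, f] the diagonal is [1, 2, 2, 2, 1, 2]. L has integer entries, so p(x) = det(xI - L) has integer coefficients. Expanding the determinant yields x^6 - 10x^5 + 36x^4 - 56x^3 + 35x^2 - 6x. The constant term is 0 because L is singular (the all-ones vector lies in its kernel). There is one zero in the spectrum, matching the 1 component. The largest eigenvalue, 3.7321, is at most the vertex count 6.

x^6 - 10x^5 + 36x^4 - 56x^3 + 35x^2 - 6x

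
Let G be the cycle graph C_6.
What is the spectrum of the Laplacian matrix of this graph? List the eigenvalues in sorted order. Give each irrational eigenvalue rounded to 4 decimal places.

[0, 1, 1, 3, 3, 4]

The graph has 6 vertices and degree multiset [2, 2, 2, 2, 2, 2]; D is the diagonal matrix of degrees and L = D - A. The multiplicity of 0 as a Laplacian eigenvalue equals the number of connected components. There is one zero in the spectrum, matching the 1 component.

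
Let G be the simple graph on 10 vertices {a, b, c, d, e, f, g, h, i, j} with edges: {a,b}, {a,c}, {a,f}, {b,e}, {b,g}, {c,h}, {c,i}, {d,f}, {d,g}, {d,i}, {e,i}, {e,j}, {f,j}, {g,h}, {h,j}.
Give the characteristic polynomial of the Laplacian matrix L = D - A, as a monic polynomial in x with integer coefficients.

x^10 - 30x^9 + 390x^8 - 2880x^7 + 13305x^6 - 39882x^5 + 77640x^4 - 94800x^3 + 66000x^2 - 20000x

Reading degrees in the order [a, b, c, d, e, f, g, h, i, j] gives [3, 3, 3, 3, 3, 3, 3, 3, 3, 3]; set D = diag(3, 3, 3, 3, 3, 3, 3, 3, 3, 3) and form L = D - A. L has integer entries, so p(x) = det(xI - L) has integer coefficients. Expanding the determinant yields x^10 - 30x^9 + 390x^8 - 2880x^7 + 13305x^6 - 39882x^5 + 77640x^4 - 94800x^3 + 66000x^2 - 20000x. The coefficient of x^9 equals -trace(L) = -30, matching the sum of degrees.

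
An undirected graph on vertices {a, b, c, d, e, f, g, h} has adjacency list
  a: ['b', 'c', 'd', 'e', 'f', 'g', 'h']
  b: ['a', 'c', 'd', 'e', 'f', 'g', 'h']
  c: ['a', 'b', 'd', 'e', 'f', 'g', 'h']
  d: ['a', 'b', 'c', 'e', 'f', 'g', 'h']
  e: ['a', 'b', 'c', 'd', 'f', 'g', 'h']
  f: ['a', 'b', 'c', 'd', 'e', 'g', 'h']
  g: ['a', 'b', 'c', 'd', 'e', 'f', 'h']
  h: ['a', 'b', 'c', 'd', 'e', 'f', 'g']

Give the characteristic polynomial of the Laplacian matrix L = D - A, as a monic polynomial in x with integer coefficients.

x^8 - 56x^7 + 1344x^6 - 17920x^5 + 143360x^4 - 688128x^3 + 1835008x^2 - 2097152x

Each diagonal entry of L is the vertex degree and each off-diagonal entry is -1 where an edge is present, 0 otherwise; in the order [a, b, c, d, e, f, g, h] the diagonal is [7, 7, 7, 7, 7, 7, 7, 7]. The eigenvalues of L are [0, 8, 8, 8, 8, 8, 8, 8]; the characteristic polynomial is the product of (x - lambda_i), which multiplies out to x^8 - 56x^7 + 1344x^6 - 17920x^5 + 143360x^4 - 688128x^3 + 1835008x^2 - 2097152x. The coefficient of x^7 equals -trace(L) = -56, matching the sum of degrees. By the matrix-tree theorem the graph has (1/8) * product of the nonzero eigenvalues = 262144 spanning trees.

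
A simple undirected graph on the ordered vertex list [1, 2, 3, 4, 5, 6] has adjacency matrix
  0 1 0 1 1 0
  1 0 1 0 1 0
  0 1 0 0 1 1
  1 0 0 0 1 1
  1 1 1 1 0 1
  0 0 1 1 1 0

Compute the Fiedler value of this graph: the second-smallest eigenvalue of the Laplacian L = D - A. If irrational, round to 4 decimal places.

2.3820

Reading degrees in the order [1, 2, 3, 4, 5, 6] gives [3, 3, 3, 3, 5, 3]; set D = diag(3, 3, 3, 3, 5, 3) and form L = D - A. The sorted Laplacian eigenvalues are [0, 2.3820, 2.3820, 4.6180, 4.6180, 6]; the algebraic connectivity is the second entry, 2.3820. The largest eigenvalue, 6, is at most the vertex count 6.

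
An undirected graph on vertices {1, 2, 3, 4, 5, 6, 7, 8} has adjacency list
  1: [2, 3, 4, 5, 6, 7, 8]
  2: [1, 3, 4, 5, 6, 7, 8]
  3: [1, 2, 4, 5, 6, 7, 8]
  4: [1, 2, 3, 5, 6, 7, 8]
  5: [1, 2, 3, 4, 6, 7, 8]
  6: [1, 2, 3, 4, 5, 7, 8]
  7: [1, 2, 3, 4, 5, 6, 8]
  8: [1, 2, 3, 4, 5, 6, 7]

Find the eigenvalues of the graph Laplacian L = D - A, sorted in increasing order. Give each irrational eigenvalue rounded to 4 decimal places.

With the vertex order [1, 2, 3, 4, 5, 6, 7, 8], the degrees are [7, 7, 7, 7, 7, 7, 7, 7], giving D = diag(7, 7, 7, 7, 7, 7, 7, 7) and L = D - A. L is symmetric positive semidefinite, so every eigenvalue is real and nonnegative. The single zero eigenvalue shows the graph is connected.

[0, 8, 8, 8, 8, 8, 8, 8]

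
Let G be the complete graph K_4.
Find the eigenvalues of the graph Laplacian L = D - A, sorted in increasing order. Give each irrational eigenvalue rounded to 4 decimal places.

[0, 4, 4, 4]

The graph has 4 vertices and degree multiset [3, 3, 3, 3]; D is the diagonal matrix of degrees and L = D - A. L is symmetric positive semidefinite, so every eigenvalue is real and nonnegative. The largest eigenvalue, 4, is at most the vertex count 4. By the matrix-tree theorem the graph has (1/4) * product of the nonzero eigenvalues = 16 spanning trees.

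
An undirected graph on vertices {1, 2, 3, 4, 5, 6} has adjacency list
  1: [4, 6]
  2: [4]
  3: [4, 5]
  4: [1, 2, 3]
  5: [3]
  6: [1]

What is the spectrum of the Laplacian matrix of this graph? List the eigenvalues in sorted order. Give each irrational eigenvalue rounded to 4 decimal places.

Each diagonal entry of L is the vertex degree and each off-diagonal entry is -1 where an edge is present, 0 otherwise; in the order [1, 2, 3, 4, 5, 6] the diagonal is [2, 1, 2, 3, 1, 1]. Since every row of L sums to 0, the all-ones vector is in the kernel and 0 is an eigenvalue. There is one zero in the spectrum, matching the 1 component. The largest eigenvalue, 4.3028, is at most the vertex count 6.

[0, 0.3820, 0.6972, 2, 2.6180, 4.3028]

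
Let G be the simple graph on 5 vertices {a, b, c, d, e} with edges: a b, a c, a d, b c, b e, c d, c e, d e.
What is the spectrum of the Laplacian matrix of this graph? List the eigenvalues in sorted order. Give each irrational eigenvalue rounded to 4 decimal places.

With the vertex order [a, b, c, d, e], the degrees are [3, 3, 4, 3, 3], giving D = diag(3, 3, 4, 3, 3) and L = D - A. Since every row of L sums to 0, the all-ones vector is in the kernel and 0 is an eigenvalue. There is one zero in the spectrum, matching the 1 component. The eigenvalues sum to 16, which equals trace(L) = 2|E|.

[0, 3, 3, 5, 5]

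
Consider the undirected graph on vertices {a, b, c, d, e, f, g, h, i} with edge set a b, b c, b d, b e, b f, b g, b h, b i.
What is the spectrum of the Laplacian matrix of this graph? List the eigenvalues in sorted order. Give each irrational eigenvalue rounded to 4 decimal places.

[0, 1, 1, 1, 1, 1, 1, 1, 9]

Each diagonal entry of L is the vertex degree and each off-diagonal entry is -1 where an edge is present, 0 otherwise; in the order [a, b, c, d, e, f, g, h, i] the diagonal is [1, 8, 1, 1, 1, 1, 1, 1, 1]. L is symmetric positive semidefinite, so every eigenvalue is real and nonnegative.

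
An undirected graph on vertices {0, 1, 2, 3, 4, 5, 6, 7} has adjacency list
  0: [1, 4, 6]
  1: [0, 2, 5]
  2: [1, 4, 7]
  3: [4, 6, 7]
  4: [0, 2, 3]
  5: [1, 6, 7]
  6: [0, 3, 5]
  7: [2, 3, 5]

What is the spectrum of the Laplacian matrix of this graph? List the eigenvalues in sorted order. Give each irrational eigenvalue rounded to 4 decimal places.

[0, 2, 2, 2, 4, 4, 4, 6]

Reading degrees in the order [0, 1, 2, 3, 4, 5, 6, 7] gives [3, 3, 3, 3, 3, 3, 3, 3]; set D = diag(3, 3, 3, 3, 3, 3, 3, 3) and form L = D - A. Diagonalising L (or applying a numerical eigensolver to the 8x8 matrix) gives the spectrum above. The single zero eigenvalue shows the graph is connected. There is one zero in the spectrum, matching the 1 component.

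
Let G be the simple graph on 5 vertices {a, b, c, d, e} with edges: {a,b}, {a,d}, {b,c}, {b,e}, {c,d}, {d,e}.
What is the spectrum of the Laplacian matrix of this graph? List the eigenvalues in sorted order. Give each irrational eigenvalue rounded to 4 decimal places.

With the vertex order [a, b, c, d, e], the degrees are [2, 3, 2, 3, 2], giving D = diag(2, 3, 2, 3, 2) and L = D - A. Since every row of L sums to 0, the all-ones vector is in the kernel and 0 is an eigenvalue. There is one zero in the spectrum, matching the 1 component.

[0, 2, 2, 3, 5]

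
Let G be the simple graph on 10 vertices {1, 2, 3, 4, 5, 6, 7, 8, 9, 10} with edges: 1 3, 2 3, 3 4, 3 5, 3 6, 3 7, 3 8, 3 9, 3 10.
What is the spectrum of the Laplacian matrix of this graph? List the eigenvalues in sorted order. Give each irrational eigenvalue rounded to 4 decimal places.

[0, 1, 1, 1, 1, 1, 1, 1, 1, 10]

Each diagonal entry of L is the vertex degree and each off-diagonal entry is -1 where an edge is present, 0 otherwise; in the order [1, 2, 3, 4, 5, 6, 7, 8, 9, 10] the diagonal is [1, 1, 9, 1, 1, 1, 1, 1, 1, 1]. Diagonalising L (or applying a numerical eigensolver to the 10x10 matrix) gives the spectrum above. The single zero eigenvalue shows the graph is connected. By the matrix-tree theorem the graph has (1/10) * product of the nonzero eigenvalues = 1 spanning tree. The eigenvalues sum to 18, which equals trace(L) = 2|E|.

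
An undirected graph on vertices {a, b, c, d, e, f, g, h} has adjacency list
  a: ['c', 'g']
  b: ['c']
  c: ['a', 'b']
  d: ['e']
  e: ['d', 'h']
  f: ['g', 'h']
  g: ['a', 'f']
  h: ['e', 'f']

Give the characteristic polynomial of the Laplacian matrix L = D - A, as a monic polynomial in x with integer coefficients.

Each diagonal entry of L is the vertex degree and each off-diagonal entry is -1 where an edge is present, 0 otherwise; in the order [a, b, c, d, e, f, g, h] the diagonal is [2, 1, 2, 1, 2, 2, 2, 2]. L has integer entries, so p(x) = det(xI - L) has integer coefficients. Expanding the determinant yields x^8 - 14x^7 + 78x^6 - 220x^5 + 330x^4 - 252x^3 + 84x^2 - 8x. The constant term is 0 because L is singular (the all-ones vector lies in its kernel). By the matrix-tree theorem the graph has (1/8) * product of the nonzero eigenvalues = 1 spanning tree. There is one zero in the spectrum, matching the 1 component.

x^8 - 14x^7 + 78x^6 - 220x^5 + 330x^4 - 252x^3 + 84x^2 - 8x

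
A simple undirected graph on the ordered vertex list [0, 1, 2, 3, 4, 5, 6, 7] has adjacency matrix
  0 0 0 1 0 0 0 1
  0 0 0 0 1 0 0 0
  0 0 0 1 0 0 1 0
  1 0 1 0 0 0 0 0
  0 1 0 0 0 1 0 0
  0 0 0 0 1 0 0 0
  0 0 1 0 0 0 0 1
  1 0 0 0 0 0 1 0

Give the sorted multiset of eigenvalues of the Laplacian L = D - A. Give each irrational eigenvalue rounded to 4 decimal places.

[0, 0, 1, 1.3820, 1.3820, 3, 3.6180, 3.6180]

Reading degrees in the order [0, 1, 2, 3, 4, 5, 6, 7] gives [2, 1, 2, 2, 2, 1, 2, 2]; set D = diag(2, 1, 2, 2, 2, 1, 2, 2) and form L = D - A. L is symmetric positive semidefinite, so every eigenvalue is real and nonnegative. The 2 zero eigenvalues correspond to the 2 connected components.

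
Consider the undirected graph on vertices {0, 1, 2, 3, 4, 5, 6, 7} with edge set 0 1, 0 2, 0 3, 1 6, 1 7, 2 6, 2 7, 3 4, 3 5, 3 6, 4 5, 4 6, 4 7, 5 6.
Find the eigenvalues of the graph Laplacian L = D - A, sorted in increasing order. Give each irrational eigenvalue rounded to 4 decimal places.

[0, 1.6766, 2.5858, 3, 4, 4.6421, 5.4142, 6.6813]

Reading degrees in the order [0, 1, 2, 3, 4, 5, 6, 7] gives [3, 3, 3, 4, 4, 3, 5, 3]; set D = diag(3, 3, 3, 4, 4, 3, 5, 3) and form L = D - A. L is symmetric positive semidefinite, so every eigenvalue is real and nonnegative. The single zero eigenvalue shows the graph is connected. The largest eigenvalue, 6.6813, is at most the vertex count 8.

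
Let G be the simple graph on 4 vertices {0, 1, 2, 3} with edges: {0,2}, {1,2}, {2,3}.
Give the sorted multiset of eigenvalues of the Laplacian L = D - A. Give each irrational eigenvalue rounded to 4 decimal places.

[0, 1, 1, 4]

Reading degrees in the order [0, 1, 2, 3] gives [1, 1, 3, 1]; set D = diag(1, 1, 3, 1) and form L = D - A. The multiplicity of 0 as a Laplacian eigenvalue equals the number of connected components. The single zero eigenvalue shows the graph is connected. By the matrix-tree theorem the graph has (1/4) * product of the nonzero eigenvalues = 1 spanning tree.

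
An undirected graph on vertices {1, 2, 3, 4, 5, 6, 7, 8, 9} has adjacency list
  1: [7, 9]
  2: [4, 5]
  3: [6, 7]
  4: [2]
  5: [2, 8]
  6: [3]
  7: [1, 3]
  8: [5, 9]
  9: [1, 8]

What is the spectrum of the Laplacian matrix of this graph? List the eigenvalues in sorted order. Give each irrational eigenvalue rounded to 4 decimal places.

[0, 0.1206, 0.4679, 1, 1.6527, 2.3473, 3, 3.5321, 3.8794]

With the vertex order [1, 2, 3, 4, 5, 6, 7, 8, 9], the degrees are [2, 2, 2, 1, 2, 1, 2, 2, 2], giving D = diag(2, 2, 2, 1, 2, 1, 2, 2, 2) and L = D - A. The multiplicity of 0 as a Laplacian eigenvalue equals the number of connected components. The single zero eigenvalue shows the graph is connected. There is one zero in the spectrum, matching the 1 component.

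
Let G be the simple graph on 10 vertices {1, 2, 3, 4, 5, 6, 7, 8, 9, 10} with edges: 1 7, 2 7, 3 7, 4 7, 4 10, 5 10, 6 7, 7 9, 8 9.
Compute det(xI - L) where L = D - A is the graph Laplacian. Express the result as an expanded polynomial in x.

Reading degrees in the order [1, 2, 3, 4, 5, 6, 7, 8, 9, 10] gives [1, 1, 1, 2, 1, 1, 6, 1, 2, 2]; set D = diag(1, 1, 1, 2, 1, 1, 6, 1, 2, 2) and form L = D - A. L has integer entries, so p(x) = det(xI - L) has integer coefficients. Expanding the determinant yields x^10 - 18x^9 + 126x^8 - 460x^7 + 976x^6 - 1256x^5 + 982x^4 - 448x^3 + 107x^2 - 10x. Since p(0) = det(-L) = 0, x divides p(x). There is one zero in the spectrum, matching the 1 component.

x^10 - 18x^9 + 126x^8 - 460x^7 + 976x^6 - 1256x^5 + 982x^4 - 448x^3 + 107x^2 - 10x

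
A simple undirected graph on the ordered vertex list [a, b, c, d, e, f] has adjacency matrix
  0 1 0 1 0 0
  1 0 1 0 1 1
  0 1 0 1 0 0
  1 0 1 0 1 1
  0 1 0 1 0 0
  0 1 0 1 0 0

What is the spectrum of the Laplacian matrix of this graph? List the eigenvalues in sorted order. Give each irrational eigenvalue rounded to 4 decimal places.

[0, 2, 2, 2, 4, 6]

With the vertex order [a, b, c, d, e, f], the degrees are [2, 4, 2, 4, 2, 2], giving D = diag(2, 4, 2, 4, 2, 2) and L = D - A. L is symmetric positive semidefinite, so every eigenvalue is real and nonnegative. The single zero eigenvalue shows the graph is connected.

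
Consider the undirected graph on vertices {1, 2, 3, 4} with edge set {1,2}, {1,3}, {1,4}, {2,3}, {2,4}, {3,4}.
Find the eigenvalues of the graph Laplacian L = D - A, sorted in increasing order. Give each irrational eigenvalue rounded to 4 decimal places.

[0, 4, 4, 4]

Each diagonal entry of L is the vertex degree and each off-diagonal entry is -1 where an edge is present, 0 otherwise; in the order [1, 2, 3, 4] the diagonal is [3, 3, 3, 3]. L is symmetric positive semidefinite, so every eigenvalue is real and nonnegative. By the matrix-tree theorem the graph has (1/4) * product of the nonzero eigenvalues = 16 spanning trees. The largest eigenvalue, 4, is at most the vertex count 4.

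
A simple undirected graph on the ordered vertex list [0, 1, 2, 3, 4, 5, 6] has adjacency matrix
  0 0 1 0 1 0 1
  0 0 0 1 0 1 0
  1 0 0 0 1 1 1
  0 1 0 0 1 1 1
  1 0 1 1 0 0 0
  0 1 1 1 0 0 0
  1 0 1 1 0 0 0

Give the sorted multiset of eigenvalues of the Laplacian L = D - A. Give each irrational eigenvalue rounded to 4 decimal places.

With the vertex order [0, 1, 2, 3, 4, 5, 6], the degrees are [3, 2, 4, 4, 3, 3, 3], giving D = diag(3, 2, 4, 4, 3, 3, 3) and L = D - A. The multiplicity of 0 as a Laplacian eigenvalue equals the number of connected components.

[0, 1.2223, 3, 3.3165, 3.6630, 4.7710, 6.0272]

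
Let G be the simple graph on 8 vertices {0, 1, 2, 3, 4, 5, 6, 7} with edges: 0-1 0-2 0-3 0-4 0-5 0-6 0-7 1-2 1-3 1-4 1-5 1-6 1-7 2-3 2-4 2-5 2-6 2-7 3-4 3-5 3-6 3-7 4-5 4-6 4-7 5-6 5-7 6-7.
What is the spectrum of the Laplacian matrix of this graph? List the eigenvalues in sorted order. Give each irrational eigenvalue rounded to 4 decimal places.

[0, 8, 8, 8, 8, 8, 8, 8]

With the vertex order [0, 1, 2, 3, 4, 5, 6, 7], the degrees are [7, 7, 7, 7, 7, 7, 7, 7], giving D = diag(7, 7, 7, 7, 7, 7, 7, 7) and L = D - A. Diagonalising L (or applying a numerical eigensolver to the 8x8 matrix) gives the spectrum above. The single zero eigenvalue shows the graph is connected.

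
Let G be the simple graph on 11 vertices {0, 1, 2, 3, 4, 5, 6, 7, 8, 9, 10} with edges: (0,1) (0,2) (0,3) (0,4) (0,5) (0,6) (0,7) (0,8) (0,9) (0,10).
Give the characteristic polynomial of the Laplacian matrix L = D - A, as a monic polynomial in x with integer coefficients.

x^11 - 20x^10 + 135x^9 - 480x^8 + 1050x^7 - 1512x^6 + 1470x^5 - 960x^4 + 405x^3 - 100x^2 + 11x

Reading degrees in the order [0, 1, 2, 3, 4, 5, 6, 7, 8, 9, 10] gives [10, 1, 1, 1, 1, 1, 1, 1, 1, 1, 1]; set D = diag(10, 1, 1, 1, 1, 1, 1, 1, 1, 1, 1) and form L = D - A. Computing det(xI - L) by cofactor expansion (or equivalently via sum-over-permutations) gives x^11 - 20x^10 + 135x^9 - 480x^8 + 1050x^7 - 1512x^6 + 1470x^5 - 960x^4 + 405x^3 - 100x^2 + 11x. The coefficient of x^10 equals -trace(L) = -20, matching the sum of degrees. By the matrix-tree theorem the graph has (1/11) * product of the nonzero eigenvalues = 1 spanning tree.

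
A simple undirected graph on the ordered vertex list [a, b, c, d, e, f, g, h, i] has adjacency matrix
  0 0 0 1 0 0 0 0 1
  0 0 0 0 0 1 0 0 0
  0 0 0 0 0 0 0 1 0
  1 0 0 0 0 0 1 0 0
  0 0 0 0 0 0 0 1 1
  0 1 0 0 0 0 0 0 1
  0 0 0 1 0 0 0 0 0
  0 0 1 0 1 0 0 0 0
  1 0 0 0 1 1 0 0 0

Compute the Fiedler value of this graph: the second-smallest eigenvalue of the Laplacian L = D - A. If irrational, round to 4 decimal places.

0.1981

Reading degrees in the order [a, b, c, d, e, f, g, h, i] gives [2, 1, 1, 2, 2, 2, 1, 2, 3]; set D = diag(2, 1, 1, 2, 2, 2, 1, 2, 3) and form L = D - A. Computing the eigenvalues of L and sorting gives [0, 0.1981, 0.3004, 1, 1.5550, 2.2391, 3, 3.2470, 4.4605]. The Fiedler value lambda_2 = 0.1981 is strictly positive, so the graph is connected. By the matrix-tree theorem the graph has (1/9) * product of the nonzero eigenvalues = 1 spanning tree. The largest eigenvalue, 4.4605, is at most the vertex count 9.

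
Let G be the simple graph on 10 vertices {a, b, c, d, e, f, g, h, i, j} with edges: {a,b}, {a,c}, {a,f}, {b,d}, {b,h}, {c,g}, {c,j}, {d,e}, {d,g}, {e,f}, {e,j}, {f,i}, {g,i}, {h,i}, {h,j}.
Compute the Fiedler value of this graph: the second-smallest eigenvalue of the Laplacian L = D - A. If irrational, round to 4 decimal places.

With the vertex order [a, b, c, d, e, f, g, h, i, j], the degrees are [3, 3, 3, 3, 3, 3, 3, 3, 3, 3], giving D = diag(3, 3, 3, 3, 3, 3, 3, 3, 3, 3) and L = D - A. The smallest Laplacian eigenvalue is always 0. The next one, lambda_2 = 2, measures how hard the graph is to disconnect: larger values mean better connectivity. There is one zero in the spectrum, matching the 1 component. The largest eigenvalue, 5, is at most the vertex count 10.

2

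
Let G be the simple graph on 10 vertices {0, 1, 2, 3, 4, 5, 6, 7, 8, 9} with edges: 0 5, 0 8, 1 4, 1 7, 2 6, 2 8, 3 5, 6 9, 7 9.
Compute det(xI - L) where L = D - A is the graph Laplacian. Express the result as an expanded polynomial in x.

Reading degrees in the order [0, 1, 2, 3, 4, 5, 6, 7, 8, 9] gives [2, 2, 2, 1, 1, 2, 2, 2, 2, 2]; set D = diag(2, 2, 2, 1, 1, 2, 2, 2, 2, 2) and form L = D - A. Computing det(xI - L) by cofactor expansion (or equivalently via sum-over-permutations) gives x^10 - 18x^9 + 136x^8 - 560x^7 + 1365x^6 - 2002x^5 + 1716x^4 - 792x^3 + 165x^2 - 10x. The coefficient of x^9 equals -trace(L) = -18, matching the sum of degrees. There is one zero in the spectrum, matching the 1 component. The largest eigenvalue, 3.9021, is at most the vertex count 10.

x^10 - 18x^9 + 136x^8 - 560x^7 + 1365x^6 - 2002x^5 + 1716x^4 - 792x^3 + 165x^2 - 10x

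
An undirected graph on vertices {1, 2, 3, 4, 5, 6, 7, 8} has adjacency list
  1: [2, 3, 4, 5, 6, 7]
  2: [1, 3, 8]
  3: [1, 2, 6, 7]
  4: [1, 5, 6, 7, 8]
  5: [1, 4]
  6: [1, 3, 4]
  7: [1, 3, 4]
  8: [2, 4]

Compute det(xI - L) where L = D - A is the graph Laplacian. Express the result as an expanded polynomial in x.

Reading degrees in the order [1, 2, 3, 4, 5, 6, 7, 8] gives [6, 3, 4, 5, 2, 3, 3, 2]; set D = diag(6, 3, 4, 5, 2, 3, 3, 2) and form L = D - A. L has integer entries, so p(x) = det(xI - L) has integer coefficients. Expanding the determinant yields x^8 - 28x^7 + 322x^6 - 1966x^5 + 6870x^4 - 13730x^3 + 14531x^2 - 6288x. The constant term is 0 because L is singular (the all-ones vector lies in its kernel). The eigenvalues sum to 28, which equals trace(L) = 2|E|. By the matrix-tree theorem the graph has (1/8) * product of the nonzero eigenvalues = 786 spanning trees.

x^8 - 28x^7 + 322x^6 - 1966x^5 + 6870x^4 - 13730x^3 + 14531x^2 - 6288x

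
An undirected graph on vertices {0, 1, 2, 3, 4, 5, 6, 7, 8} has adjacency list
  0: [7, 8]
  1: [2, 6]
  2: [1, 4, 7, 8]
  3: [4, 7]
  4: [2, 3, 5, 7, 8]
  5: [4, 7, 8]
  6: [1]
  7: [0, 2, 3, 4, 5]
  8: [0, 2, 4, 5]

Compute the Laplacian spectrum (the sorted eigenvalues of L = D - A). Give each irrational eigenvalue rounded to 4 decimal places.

Reading degrees in the order [0, 1, 2, 3, 4, 5, 6, 7, 8] gives [2, 2, 4, 2, 5, 3, 1, 5, 4]; set D = diag(2, 2, 4, 2, 5, 3, 1, 5, 4) and form L = D - A. L is symmetric positive semidefinite, so every eigenvalue is real and nonnegative. The single zero eigenvalue shows the graph is connected. The largest eigenvalue, 6.6645, is at most the vertex count 9. By the matrix-tree theorem the graph has (1/9) * product of the nonzero eigenvalues = 291 spanning trees.

[0, 0.3950, 1.7167, 2.1507, 2.4674, 3.8461, 4.6415, 6.1182, 6.6645]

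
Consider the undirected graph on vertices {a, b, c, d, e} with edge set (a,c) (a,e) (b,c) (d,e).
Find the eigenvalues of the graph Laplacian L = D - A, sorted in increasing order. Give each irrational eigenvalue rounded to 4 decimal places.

With the vertex order [a, b, c, d, e], the degrees are [2, 1, 2, 1, 2], giving D = diag(2, 1, 2, 1, 2) and L = D - A. The multiplicity of 0 as a Laplacian eigenvalue equals the number of connected components. The largest eigenvalue, 3.6180, is at most the vertex count 5. The eigenvalues sum to 8, which equals trace(L) = 2|E|.

[0, 0.3820, 1.3820, 2.6180, 3.6180]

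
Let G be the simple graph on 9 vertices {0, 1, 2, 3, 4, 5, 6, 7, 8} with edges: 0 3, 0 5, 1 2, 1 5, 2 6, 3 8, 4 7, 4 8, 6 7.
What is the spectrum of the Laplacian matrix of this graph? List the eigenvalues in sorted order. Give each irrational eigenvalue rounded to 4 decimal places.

[0, 0.4679, 0.4679, 1.6527, 1.6527, 3, 3, 3.8794, 3.8794]

Reading degrees in the order [0, 1, 2, 3, 4, 5, 6, 7, 8] gives [2, 2, 2, 2, 2, 2, 2, 2, 2]; set D = diag(2, 2, 2, 2, 2, 2, 2, 2, 2) and form L = D - A. L is symmetric positive semidefinite, so every eigenvalue is real and nonnegative. The single zero eigenvalue shows the graph is connected. The largest eigenvalue, 3.8794, is at most the vertex count 9.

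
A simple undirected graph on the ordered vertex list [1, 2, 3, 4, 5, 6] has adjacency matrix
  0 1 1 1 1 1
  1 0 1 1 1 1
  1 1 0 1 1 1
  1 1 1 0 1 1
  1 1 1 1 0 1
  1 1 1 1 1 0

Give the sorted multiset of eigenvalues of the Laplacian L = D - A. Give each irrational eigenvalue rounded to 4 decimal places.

[0, 6, 6, 6, 6, 6]

With the vertex order [1, 2, 3, 4, 5, 6], the degrees are [5, 5, 5, 5, 5, 5], giving D = diag(5, 5, 5, 5, 5, 5) and L = D - A. Since every row of L sums to 0, the all-ones vector is in the kernel and 0 is an eigenvalue. The single zero eigenvalue shows the graph is connected. There is one zero in the spectrum, matching the 1 component. By the matrix-tree theorem the graph has (1/6) * product of the nonzero eigenvalues = 1296 spanning trees.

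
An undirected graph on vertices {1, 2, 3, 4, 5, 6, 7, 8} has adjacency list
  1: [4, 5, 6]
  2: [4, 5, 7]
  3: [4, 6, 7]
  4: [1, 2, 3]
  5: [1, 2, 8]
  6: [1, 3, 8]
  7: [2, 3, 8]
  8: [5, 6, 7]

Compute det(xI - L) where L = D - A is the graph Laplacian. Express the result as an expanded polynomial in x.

x^8 - 24x^7 + 240x^6 - 1296x^5 + 4080x^4 - 7488x^3 + 7424x^2 - 3072x

Reading degrees in the order [1, 2, 3, 4, 5, 6, 7, 8] gives [3, 3, 3, 3, 3, 3, 3, 3]; set D = diag(3, 3, 3, 3, 3, 3, 3, 3) and form L = D - A. The eigenvalues of L are [0, 2, 2, 2, 4, 4, 4, 6]; the characteristic polynomial is the product of (x - lambda_i), which multiplies out to x^8 - 24x^7 + 240x^6 - 1296x^5 + 4080x^4 - 7488x^3 + 7424x^2 - 3072x. The constant term is 0 because L is singular (the all-ones vector lies in its kernel). There is one zero in the spectrum, matching the 1 component.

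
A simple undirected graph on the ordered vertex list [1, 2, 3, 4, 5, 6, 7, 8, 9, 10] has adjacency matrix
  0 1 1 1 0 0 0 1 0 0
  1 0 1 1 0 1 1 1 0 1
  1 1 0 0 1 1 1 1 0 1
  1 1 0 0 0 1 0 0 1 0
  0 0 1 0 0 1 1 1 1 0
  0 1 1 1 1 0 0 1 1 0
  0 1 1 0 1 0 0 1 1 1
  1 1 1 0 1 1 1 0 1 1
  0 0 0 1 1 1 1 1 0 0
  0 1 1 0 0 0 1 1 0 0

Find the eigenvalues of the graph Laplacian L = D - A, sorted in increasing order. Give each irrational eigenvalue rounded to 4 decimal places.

[0, 3.0249, 3.4250, 4.5541, 5.8269, 6.5048, 6.6754, 8.2583, 8.5764, 9.1541]

Reading degrees in the order [1, 2, 3, 4, 5, 6, 7, 8, 9, 10] gives [4, 7, 7, 4, 5, 6, 6, 8, 5, 4]; set D = diag(4, 7, 7, 4, 5, 6, 6, 8, 5, 4) and form L = D - A. Since every row of L sums to 0, the all-ones vector is in the kernel and 0 is an eigenvalue. The single zero eigenvalue shows the graph is connected.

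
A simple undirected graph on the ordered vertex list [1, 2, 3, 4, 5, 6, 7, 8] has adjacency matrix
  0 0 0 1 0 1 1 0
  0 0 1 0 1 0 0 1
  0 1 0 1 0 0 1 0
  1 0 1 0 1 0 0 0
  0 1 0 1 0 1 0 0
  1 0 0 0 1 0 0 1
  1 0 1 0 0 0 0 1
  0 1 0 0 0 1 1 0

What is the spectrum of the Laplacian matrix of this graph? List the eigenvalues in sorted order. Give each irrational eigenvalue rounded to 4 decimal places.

With the vertex order [1, 2, 3, 4, 5, 6, 7, 8], the degrees are [3, 3, 3, 3, 3, 3, 3, 3], giving D = diag(3, 3, 3, 3, 3, 3, 3, 3) and L = D - A. Diagonalising L (or applying a numerical eigensolver to the 8x8 matrix) gives the spectrum above. The single zero eigenvalue shows the graph is connected. The largest eigenvalue, 6, is at most the vertex count 8.

[0, 2, 2, 2, 4, 4, 4, 6]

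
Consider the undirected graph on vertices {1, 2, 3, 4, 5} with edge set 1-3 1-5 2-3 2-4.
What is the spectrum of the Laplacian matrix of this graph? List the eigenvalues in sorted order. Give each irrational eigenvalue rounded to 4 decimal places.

[0, 0.3820, 1.3820, 2.6180, 3.6180]

Reading degrees in the order [1, 2, 3, 4, 5] gives [2, 2, 2, 1, 1]; set D = diag(2, 2, 2, 1, 1) and form L = D - A. Since every row of L sums to 0, the all-ones vector is in the kernel and 0 is an eigenvalue. The single zero eigenvalue shows the graph is connected. By the matrix-tree theorem the graph has (1/5) * product of the nonzero eigenvalues = 1 spanning tree. The largest eigenvalue, 3.6180, is at most the vertex count 5.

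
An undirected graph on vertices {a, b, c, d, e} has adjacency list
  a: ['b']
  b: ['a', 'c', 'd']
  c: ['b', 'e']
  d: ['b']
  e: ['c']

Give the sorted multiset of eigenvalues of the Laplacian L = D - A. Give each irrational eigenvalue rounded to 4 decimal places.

Each diagonal entry of L is the vertex degree and each off-diagonal entry is -1 where an edge is present, 0 otherwise; in the order [a, b, c, d, e] the diagonal is [1, 3, 2, 1, 1]. L is symmetric positive semidefinite, so every eigenvalue is real and nonnegative. The single zero eigenvalue shows the graph is connected.

[0, 0.5188, 1, 2.3111, 4.1701]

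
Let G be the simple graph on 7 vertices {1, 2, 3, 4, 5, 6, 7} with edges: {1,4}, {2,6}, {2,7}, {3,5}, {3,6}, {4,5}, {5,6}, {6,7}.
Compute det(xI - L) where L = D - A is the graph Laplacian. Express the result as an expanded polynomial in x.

x^7 - 16x^6 + 99x^5 - 298x^4 + 447x^3 - 300x^2 + 63x

With the vertex order [1, 2, 3, 4, 5, 6, 7], the degrees are [1, 2, 2, 2, 3, 4, 2], giving D = diag(1, 2, 2, 2, 3, 4, 2) and L = D - A. Computing det(xI - L) by cofactor expansion (or equivalently via sum-over-permutations) gives x^7 - 16x^6 + 99x^5 - 298x^4 + 447x^3 - 300x^2 + 63x. Since p(0) = det(-L) = 0, x divides p(x). The largest eigenvalue, 5.1228, is at most the vertex count 7. The eigenvalues sum to 16, which equals trace(L) = 2|E|.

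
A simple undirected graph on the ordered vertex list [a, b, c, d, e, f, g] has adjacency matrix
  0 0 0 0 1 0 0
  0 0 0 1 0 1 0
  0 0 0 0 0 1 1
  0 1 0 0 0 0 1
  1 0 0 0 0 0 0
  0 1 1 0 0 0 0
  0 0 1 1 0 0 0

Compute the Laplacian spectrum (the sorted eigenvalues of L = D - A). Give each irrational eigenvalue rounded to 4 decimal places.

[0, 0, 1.3820, 1.3820, 2, 3.6180, 3.6180]

Each diagonal entry of L is the vertex degree and each off-diagonal entry is -1 where an edge is present, 0 otherwise; in the order [a, b, c, d, e, f, g] the diagonal is [1, 2, 2, 2, 1, 2, 2]. Diagonalising L (or applying a numerical eigensolver to the 7x7 matrix) gives the spectrum above. The 2 zero eigenvalues correspond to the 2 connected components.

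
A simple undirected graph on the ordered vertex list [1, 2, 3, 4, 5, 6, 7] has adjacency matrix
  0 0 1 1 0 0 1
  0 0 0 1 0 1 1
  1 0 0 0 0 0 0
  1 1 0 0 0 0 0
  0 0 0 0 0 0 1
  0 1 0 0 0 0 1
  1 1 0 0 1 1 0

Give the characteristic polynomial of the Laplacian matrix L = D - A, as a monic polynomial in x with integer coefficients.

x^7 - 16x^6 + 98x^5 - 290x^4 + 430x^3 - 300x^2 + 77x

With the vertex order [1, 2, 3, 4, 5, 6, 7], the degrees are [3, 3, 1, 2, 1, 2, 4], giving D = diag(3, 3, 1, 2, 1, 2, 4) and L = D - A. Computing det(xI - L) by cofactor expansion (or equivalently via sum-over-permutations) gives x^7 - 16x^6 + 98x^5 - 290x^4 + 430x^3 - 300x^2 + 77x. The constant term is 0 because L is singular (the all-ones vector lies in its kernel). The eigenvalues sum to 16, which equals trace(L) = 2|E|. By the matrix-tree theorem the graph has (1/7) * product of the nonzero eigenvalues = 11 spanning trees.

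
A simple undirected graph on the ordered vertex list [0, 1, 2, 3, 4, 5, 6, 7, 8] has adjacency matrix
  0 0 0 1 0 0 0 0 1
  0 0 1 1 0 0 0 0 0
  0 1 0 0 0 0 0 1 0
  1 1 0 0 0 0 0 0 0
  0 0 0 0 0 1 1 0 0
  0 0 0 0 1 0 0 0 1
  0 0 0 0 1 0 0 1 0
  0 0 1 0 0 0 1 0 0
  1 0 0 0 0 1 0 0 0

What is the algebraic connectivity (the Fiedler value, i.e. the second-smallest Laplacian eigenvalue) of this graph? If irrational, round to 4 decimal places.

0.4679

Each diagonal entry of L is the vertex degree and each off-diagonal entry is -1 where an edge is present, 0 otherwise; in the order [0, 1, 2, 3, 4, 5, 6, 7, 8] the diagonal is [2, 2, 2, 2, 2, 2, 2, 2, 2]. Computing the eigenvalues of L and sorting gives [0, 0.4679, 0.4679, 1.6527, 1.6527, 3, 3, 3.8794, 3.8794]. The Fiedler value lambda_2 = 0.4679 is strictly positive, so the graph is connected. The largest eigenvalue, 3.8794, is at most the vertex count 9.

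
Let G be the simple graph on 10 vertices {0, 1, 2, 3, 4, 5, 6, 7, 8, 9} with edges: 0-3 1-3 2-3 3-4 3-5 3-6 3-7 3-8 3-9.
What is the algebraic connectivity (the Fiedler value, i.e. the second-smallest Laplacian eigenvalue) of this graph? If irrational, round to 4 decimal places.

1

With the vertex order [0, 1, 2, 3, 4, 5, 6, 7, 8, 9], the degrees are [1, 1, 1, 9, 1, 1, 1, 1, 1, 1], giving D = diag(1, 1, 1, 9, 1, 1, 1, 1, 1, 1) and L = D - A. The sorted Laplacian eigenvalues are [0, 1, 1, 1, 1, 1, 1, 1, 1, 10]; the algebraic connectivity is the second entry, 1. By the matrix-tree theorem the graph has (1/10) * product of the nonzero eigenvalues = 1 spanning tree. The largest eigenvalue, 10, is at most the vertex count 10.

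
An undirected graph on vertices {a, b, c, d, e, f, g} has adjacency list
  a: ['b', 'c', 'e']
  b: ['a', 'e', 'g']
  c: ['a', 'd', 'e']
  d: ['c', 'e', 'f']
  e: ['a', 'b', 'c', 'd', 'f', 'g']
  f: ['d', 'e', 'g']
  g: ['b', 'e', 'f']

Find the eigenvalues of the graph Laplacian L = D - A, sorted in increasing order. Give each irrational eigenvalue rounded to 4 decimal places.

Reading degrees in the order [a, b, c, d, e, f, g] gives [3, 3, 3, 3, 6, 3, 3]; set D = diag(3, 3, 3, 3, 6, 3, 3) and form L = D - A. Since every row of L sums to 0, the all-ones vector is in the kernel and 0 is an eigenvalue. The single zero eigenvalue shows the graph is connected.

[0, 2, 2, 4, 4, 5, 7]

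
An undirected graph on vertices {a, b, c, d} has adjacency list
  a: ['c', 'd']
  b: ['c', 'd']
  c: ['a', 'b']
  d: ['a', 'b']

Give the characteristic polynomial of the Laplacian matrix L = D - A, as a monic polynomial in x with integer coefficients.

With the vertex order [a, b, c, d], the degrees are [2, 2, 2, 2], giving D = diag(2, 2, 2, 2) and L = D - A. L has integer entries, so p(x) = det(xI - L) has integer coefficients. Expanding the determinant yields x^4 - 8x^3 + 20x^2 - 16x. Since p(0) = det(-L) = 0, x divides p(x).

x^4 - 8x^3 + 20x^2 - 16x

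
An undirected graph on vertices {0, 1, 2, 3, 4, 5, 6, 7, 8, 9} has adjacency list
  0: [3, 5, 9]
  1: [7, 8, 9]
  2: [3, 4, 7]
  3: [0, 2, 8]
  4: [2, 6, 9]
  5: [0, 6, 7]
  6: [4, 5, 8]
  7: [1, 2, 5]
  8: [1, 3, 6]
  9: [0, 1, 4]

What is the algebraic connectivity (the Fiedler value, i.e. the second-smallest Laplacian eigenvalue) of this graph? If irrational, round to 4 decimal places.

Reading degrees in the order [0, 1, 2, 3, 4, 5, 6, 7, 8, 9] gives [3, 3, 3, 3, 3, 3, 3, 3, 3, 3]; set D = diag(3, 3, 3, 3, 3, 3, 3, 3, 3, 3) and form L = D - A. The sorted Laplacian eigenvalues are [0, 2, 2, 2, 2, 2, 5, 5, 5, 5]; the algebraic connectivity is the second entry, 2. By the matrix-tree theorem the graph has (1/10) * product of the nonzero eigenvalues = 2000 spanning trees. The largest eigenvalue, 5, is at most the vertex count 10.

2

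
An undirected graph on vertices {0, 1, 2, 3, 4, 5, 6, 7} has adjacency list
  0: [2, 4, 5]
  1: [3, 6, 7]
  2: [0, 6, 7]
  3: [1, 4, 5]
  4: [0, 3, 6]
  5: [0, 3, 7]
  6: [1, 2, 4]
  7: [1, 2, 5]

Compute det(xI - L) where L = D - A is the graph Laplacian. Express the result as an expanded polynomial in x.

x^8 - 24x^7 + 240x^6 - 1296x^5 + 4080x^4 - 7488x^3 + 7424x^2 - 3072x

Each diagonal entry of L is the vertex degree and each off-diagonal entry is -1 where an edge is present, 0 otherwise; in the order [0, 1, 2, 3, 4, 5, 6, 7] the diagonal is [3, 3, 3, 3, 3, 3, 3, 3]. The eigenvalues of L are [0, 2, 2, 2, 4, 4, 4, 6]; the characteristic polynomial is the product of (x - lambda_i), which multiplies out to x^8 - 24x^7 + 240x^6 - 1296x^5 + 4080x^4 - 7488x^3 + 7424x^2 - 3072x. Since p(0) = det(-L) = 0, x divides p(x). By the matrix-tree theorem the graph has (1/8) * product of the nonzero eigenvalues = 384 spanning trees. The largest eigenvalue, 6, is at most the vertex count 8.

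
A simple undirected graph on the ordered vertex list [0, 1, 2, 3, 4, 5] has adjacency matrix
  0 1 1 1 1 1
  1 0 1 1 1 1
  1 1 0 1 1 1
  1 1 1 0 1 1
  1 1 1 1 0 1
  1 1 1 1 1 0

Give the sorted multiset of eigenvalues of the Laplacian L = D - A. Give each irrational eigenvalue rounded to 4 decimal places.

[0, 6, 6, 6, 6, 6]

With the vertex order [0, 1, 2, 3, 4, 5], the degrees are [5, 5, 5, 5, 5, 5], giving D = diag(5, 5, 5, 5, 5, 5) and L = D - A. L is symmetric positive semidefinite, so every eigenvalue is real and nonnegative. The single zero eigenvalue shows the graph is connected. There is one zero in the spectrum, matching the 1 component. By the matrix-tree theorem the graph has (1/6) * product of the nonzero eigenvalues = 1296 spanning trees.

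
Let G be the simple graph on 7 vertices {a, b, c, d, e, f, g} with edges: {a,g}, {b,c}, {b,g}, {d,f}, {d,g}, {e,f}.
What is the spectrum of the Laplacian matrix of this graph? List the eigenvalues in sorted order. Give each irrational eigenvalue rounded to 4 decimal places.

[0, 0.2603, 0.6262, 1.4055, 2.2742, 3.0996, 4.3342]

With the vertex order [a, b, c, d, e, f, g], the degrees are [1, 2, 1, 2, 1, 2, 3], giving D = diag(1, 2, 1, 2, 1, 2, 3) and L = D - A. Diagonalising L (or applying a numerical eigensolver to the 7x7 matrix) gives the spectrum above. The single zero eigenvalue shows the graph is connected. The largest eigenvalue, 4.3342, is at most the vertex count 7. There is one zero in the spectrum, matching the 1 component.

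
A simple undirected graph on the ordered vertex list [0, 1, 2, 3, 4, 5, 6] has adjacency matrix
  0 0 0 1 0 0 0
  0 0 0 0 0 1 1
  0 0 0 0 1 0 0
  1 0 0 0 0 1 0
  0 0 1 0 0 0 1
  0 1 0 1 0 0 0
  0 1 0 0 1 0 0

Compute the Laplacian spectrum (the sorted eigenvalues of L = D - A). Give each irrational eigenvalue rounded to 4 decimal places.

With the vertex order [0, 1, 2, 3, 4, 5, 6], the degrees are [1, 2, 1, 2, 2, 2, 2], giving D = diag(1, 2, 1, 2, 2, 2, 2) and L = D - A. Diagonalising L (or applying a numerical eigensolver to the 7x7 matrix) gives the spectrum above. The single zero eigenvalue shows the graph is connected. By the matrix-tree theorem the graph has (1/7) * product of the nonzero eigenvalues = 1 spanning tree.

[0, 0.1981, 0.7530, 1.5550, 2.4450, 3.2470, 3.8019]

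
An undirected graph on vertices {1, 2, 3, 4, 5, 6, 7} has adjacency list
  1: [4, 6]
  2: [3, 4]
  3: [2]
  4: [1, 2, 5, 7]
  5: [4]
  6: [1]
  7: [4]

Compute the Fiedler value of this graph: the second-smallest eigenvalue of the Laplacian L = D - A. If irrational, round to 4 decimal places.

Reading degrees in the order [1, 2, 3, 4, 5, 6, 7] gives [2, 2, 1, 4, 1, 1, 1]; set D = diag(2, 2, 1, 4, 1, 1, 1) and form L = D - A. The smallest Laplacian eigenvalue is always 0. The next one, lambda_2 = 0.3820, measures how hard the graph is to disconnect: larger values mean better connectivity. The eigenvalues sum to 12, which equals trace(L) = 2|E|. The largest eigenvalue, 5.1642, is at most the vertex count 7.

0.3820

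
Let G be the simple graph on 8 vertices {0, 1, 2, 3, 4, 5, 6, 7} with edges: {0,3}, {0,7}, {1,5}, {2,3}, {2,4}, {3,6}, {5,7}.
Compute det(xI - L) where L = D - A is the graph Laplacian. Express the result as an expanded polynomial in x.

Reading degrees in the order [0, 1, 2, 3, 4, 5, 6, 7] gives [2, 1, 2, 3, 1, 2, 1, 2]; set D = diag(2, 1, 2, 3, 1, 2, 1, 2) and form L = D - A. L has integer entries, so p(x) = det(xI - L) has integer coefficients. Expanding the determinant yields x^8 - 14x^7 + 77x^6 - 212x^5 + 308x^4 - 228x^3 + 76x^2 - 8x. Since p(0) = det(-L) = 0, x divides p(x). The eigenvalues sum to 14, which equals trace(L) = 2|E|. There is one zero in the spectrum, matching the 1 component.

x^8 - 14x^7 + 77x^6 - 212x^5 + 308x^4 - 228x^3 + 76x^2 - 8x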